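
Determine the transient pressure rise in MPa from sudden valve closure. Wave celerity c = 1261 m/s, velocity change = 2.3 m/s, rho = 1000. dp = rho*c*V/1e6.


dp = 1000 * 1261 * 2.3 / 1e6 = 2.9003 MPa


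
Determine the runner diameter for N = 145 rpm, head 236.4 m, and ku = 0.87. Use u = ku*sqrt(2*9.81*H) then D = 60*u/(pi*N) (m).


u = 0.87 * sqrt(2*9.81*236.4) = 59.2506 m/s
D = 60 * 59.2506 / (pi * 145) = 7.8042 m


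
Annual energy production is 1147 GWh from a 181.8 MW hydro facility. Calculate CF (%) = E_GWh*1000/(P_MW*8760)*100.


CF = 1147 * 1000 / (181.8 * 8760) * 100 = 72.0220 %


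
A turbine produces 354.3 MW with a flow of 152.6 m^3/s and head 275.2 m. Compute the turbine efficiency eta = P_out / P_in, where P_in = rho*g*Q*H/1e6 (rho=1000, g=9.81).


P_in = 1000 * 9.81 * 152.6 * 275.2 / 1e6 = 411.9761 MW
eta = 354.3 / 411.9761 = 0.8600


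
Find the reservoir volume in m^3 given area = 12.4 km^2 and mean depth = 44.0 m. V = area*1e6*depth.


V = 12.4 * 1e6 * 44.0 = 5.4560e+08 m^3


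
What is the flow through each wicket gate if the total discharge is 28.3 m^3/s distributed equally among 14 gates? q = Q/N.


q = 28.3 / 14 = 2.0214 m^3/s


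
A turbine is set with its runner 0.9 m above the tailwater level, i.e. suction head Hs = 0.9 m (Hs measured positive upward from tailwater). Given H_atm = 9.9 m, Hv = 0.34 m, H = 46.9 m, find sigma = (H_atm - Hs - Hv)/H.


sigma = (9.9 - 0.9 - 0.34) / 46.9 = 0.1846


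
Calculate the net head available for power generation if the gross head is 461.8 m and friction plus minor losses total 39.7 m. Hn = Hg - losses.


Hn = 461.8 - 39.7 = 422.1000 m


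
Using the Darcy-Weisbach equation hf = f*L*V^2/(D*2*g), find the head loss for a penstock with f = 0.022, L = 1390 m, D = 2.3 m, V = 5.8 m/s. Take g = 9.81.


hf = 0.022 * 1390 * 5.8^2 / (2.3 * 2 * 9.81) = 22.7964 m


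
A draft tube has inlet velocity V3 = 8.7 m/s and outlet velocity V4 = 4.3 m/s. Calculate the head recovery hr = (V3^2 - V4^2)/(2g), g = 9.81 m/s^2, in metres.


hr = (8.7^2 - 4.3^2) / (2*9.81) = 2.9154 m


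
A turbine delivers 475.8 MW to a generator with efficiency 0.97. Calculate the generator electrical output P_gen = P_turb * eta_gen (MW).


P_gen = 475.8 * 0.97 = 461.5260 MW


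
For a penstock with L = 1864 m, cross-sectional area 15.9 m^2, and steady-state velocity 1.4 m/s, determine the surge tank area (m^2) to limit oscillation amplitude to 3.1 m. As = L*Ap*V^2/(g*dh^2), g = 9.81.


As = 1864 * 15.9 * 1.4^2 / (9.81 * 3.1^2) = 616.1787 m^2


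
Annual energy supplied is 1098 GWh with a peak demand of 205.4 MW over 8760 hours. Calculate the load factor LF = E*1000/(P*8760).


LF = 1098 * 1000 / (205.4 * 8760) = 0.6102


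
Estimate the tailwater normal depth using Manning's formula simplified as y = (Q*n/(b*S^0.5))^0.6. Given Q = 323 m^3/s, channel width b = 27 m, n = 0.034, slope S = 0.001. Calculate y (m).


y = (323 * 0.034 / (27 * 0.001^0.5))^0.6 = 4.6301 m


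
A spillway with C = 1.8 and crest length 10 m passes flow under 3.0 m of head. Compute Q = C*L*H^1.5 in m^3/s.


Q = 1.8 * 10 * 3.0^1.5 = 93.5307 m^3/s


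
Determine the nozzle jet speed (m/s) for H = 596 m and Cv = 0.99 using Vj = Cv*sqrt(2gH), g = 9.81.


Vj = 0.99 * sqrt(2*9.81*596) = 107.0552 m/s


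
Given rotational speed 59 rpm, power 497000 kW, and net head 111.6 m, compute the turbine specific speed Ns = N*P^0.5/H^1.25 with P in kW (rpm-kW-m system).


Ns = 59 * 497000^0.5 / 111.6^1.25 = 114.6700


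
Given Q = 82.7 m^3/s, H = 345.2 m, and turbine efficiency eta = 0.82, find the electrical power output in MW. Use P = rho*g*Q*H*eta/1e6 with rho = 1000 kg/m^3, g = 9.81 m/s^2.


P = 1000 * 9.81 * 82.7 * 345.2 * 0.82 / 1e6 = 229.6461 MW


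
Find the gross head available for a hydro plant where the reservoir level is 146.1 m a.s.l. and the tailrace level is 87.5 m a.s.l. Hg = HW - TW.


Hg = 146.1 - 87.5 = 58.6000 m


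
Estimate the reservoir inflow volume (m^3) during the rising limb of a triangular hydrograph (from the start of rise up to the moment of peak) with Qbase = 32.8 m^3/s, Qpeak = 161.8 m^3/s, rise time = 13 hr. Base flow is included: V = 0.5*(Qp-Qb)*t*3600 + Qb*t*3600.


V = 0.5*(161.8 - 32.8)*13*3600 + 32.8*13*3600 = 4.5536e+06 m^3


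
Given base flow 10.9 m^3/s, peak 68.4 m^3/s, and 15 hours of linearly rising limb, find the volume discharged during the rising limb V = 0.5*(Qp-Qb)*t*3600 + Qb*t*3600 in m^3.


V = 0.5*(68.4 - 10.9)*15*3600 + 10.9*15*3600 = 2.1411e+06 m^3


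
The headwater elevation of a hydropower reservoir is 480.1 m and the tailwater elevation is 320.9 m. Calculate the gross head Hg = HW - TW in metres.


Hg = 480.1 - 320.9 = 159.2000 m


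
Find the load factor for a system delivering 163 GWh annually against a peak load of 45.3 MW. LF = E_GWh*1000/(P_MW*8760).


LF = 163 * 1000 / (45.3 * 8760) = 0.4108


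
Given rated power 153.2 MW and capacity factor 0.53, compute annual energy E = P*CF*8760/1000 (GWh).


E = 153.2 * 0.53 * 8760 / 1000 = 711.2770 GWh


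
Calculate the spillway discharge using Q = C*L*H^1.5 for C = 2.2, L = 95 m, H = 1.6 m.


Q = 2.2 * 95 * 1.6^1.5 = 422.9863 m^3/s


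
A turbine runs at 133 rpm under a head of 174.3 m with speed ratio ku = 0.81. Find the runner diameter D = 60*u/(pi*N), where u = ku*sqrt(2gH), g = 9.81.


u = 0.81 * sqrt(2*9.81*174.3) = 47.3678 m/s
D = 60 * 47.3678 / (pi * 133) = 6.8019 m


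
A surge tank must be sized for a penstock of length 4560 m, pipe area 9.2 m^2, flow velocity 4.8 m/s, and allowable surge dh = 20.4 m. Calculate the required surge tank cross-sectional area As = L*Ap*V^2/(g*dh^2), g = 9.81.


As = 4560 * 9.2 * 4.8^2 / (9.81 * 20.4^2) = 236.7586 m^2


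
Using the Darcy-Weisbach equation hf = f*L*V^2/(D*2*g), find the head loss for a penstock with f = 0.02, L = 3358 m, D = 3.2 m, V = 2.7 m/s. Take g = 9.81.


hf = 0.02 * 3358 * 2.7^2 / (3.2 * 2 * 9.81) = 7.7981 m


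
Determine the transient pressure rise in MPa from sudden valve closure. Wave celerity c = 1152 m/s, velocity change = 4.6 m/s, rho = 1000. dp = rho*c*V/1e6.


dp = 1000 * 1152 * 4.6 / 1e6 = 5.2992 MPa


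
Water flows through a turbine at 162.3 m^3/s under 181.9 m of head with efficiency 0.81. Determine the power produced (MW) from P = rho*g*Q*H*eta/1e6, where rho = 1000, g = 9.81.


P = 1000 * 9.81 * 162.3 * 181.9 * 0.81 / 1e6 = 234.5877 MW


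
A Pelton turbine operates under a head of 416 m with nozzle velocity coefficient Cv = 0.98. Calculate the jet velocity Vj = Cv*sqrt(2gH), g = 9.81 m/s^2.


Vj = 0.98 * sqrt(2*9.81*416) = 88.5365 m/s


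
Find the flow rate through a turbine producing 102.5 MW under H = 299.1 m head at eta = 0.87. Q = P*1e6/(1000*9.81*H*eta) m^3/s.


Q = 102.5 * 1e6 / (1000 * 9.81 * 299.1 * 0.87) = 40.1531 m^3/s


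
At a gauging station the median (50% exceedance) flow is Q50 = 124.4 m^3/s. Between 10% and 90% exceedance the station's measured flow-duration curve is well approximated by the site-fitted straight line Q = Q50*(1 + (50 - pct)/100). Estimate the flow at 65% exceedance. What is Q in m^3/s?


Q = 124.4 * (1 + (50 - 65)/100) = 105.7400 m^3/s


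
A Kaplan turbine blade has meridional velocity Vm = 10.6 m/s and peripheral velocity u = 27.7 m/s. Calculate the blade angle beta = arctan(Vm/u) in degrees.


beta = arctan(10.6 / 27.7) = 20.9404 degrees


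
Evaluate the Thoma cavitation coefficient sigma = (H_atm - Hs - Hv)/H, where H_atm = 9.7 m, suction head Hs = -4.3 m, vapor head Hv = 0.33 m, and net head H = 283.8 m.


sigma = (9.7 - (-4.3) - 0.33) / 283.8 = 0.0482


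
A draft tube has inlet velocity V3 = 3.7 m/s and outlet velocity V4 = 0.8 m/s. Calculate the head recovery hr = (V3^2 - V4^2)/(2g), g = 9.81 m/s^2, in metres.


hr = (3.7^2 - 0.8^2) / (2*9.81) = 0.6651 m


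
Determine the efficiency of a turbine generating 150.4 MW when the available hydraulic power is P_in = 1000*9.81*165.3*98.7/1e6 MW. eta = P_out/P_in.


P_in = 1000 * 9.81 * 165.3 * 98.7 / 1e6 = 160.0512 MW
eta = 150.4 / 160.0512 = 0.9397


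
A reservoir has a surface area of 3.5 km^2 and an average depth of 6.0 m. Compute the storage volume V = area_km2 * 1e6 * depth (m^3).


V = 3.5 * 1e6 * 6.0 = 2.1000e+07 m^3


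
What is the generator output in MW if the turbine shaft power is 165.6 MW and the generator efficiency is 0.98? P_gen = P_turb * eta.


P_gen = 165.6 * 0.98 = 162.2880 MW


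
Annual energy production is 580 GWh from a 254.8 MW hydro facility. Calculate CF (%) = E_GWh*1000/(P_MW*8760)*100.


CF = 580 * 1000 / (254.8 * 8760) * 100 = 25.9851 %


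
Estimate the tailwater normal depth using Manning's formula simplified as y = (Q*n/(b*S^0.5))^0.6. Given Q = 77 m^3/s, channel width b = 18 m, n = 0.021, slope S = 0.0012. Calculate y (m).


y = (77 * 0.021 / (18 * 0.0012^0.5))^0.6 = 1.7714 m


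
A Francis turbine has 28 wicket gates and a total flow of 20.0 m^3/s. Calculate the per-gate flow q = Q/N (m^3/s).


q = 20.0 / 28 = 0.7143 m^3/s


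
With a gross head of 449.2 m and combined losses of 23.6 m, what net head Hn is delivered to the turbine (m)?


Hn = 449.2 - 23.6 = 425.6000 m


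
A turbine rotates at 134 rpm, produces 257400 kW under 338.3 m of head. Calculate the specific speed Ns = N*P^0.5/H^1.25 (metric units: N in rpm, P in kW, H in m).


Ns = 134 * 257400^0.5 / 338.3^1.25 = 46.8578


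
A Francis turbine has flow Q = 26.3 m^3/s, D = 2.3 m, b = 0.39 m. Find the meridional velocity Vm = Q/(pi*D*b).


Vm = 26.3 / (pi * 2.3 * 0.39) = 9.3328 m/s


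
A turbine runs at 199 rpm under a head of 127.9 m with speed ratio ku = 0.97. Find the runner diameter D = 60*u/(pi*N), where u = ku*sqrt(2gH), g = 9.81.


u = 0.97 * sqrt(2*9.81*127.9) = 48.5911 m/s
D = 60 * 48.5911 / (pi * 199) = 4.6634 m


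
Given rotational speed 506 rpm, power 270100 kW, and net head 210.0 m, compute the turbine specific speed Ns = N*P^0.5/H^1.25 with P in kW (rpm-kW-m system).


Ns = 506 * 270100^0.5 / 210.0^1.25 = 328.9567


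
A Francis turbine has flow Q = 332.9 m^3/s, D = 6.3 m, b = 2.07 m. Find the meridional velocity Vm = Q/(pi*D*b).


Vm = 332.9 / (pi * 6.3 * 2.07) = 8.1256 m/s


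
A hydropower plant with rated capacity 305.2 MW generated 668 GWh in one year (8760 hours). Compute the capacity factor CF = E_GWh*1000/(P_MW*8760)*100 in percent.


CF = 668 * 1000 / (305.2 * 8760) * 100 = 24.9855 %


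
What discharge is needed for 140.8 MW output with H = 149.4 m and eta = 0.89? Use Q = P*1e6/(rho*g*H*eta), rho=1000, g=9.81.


Q = 140.8 * 1e6 / (1000 * 9.81 * 149.4 * 0.89) = 107.9426 m^3/s


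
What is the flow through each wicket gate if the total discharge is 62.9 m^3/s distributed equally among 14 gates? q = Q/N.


q = 62.9 / 14 = 4.4929 m^3/s


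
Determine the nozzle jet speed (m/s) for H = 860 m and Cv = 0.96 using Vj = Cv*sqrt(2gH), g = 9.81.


Vj = 0.96 * sqrt(2*9.81*860) = 124.7010 m/s


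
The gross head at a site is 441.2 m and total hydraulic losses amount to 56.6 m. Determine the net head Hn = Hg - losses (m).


Hn = 441.2 - 56.6 = 384.6000 m


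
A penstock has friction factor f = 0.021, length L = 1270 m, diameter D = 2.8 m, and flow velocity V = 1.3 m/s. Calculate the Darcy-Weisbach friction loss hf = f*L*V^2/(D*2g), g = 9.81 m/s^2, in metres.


hf = 0.021 * 1270 * 1.3^2 / (2.8 * 2 * 9.81) = 0.8205 m


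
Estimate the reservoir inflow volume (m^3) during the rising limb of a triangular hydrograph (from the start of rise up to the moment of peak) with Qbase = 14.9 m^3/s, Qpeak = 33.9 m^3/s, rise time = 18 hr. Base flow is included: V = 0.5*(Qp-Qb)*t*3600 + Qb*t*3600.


V = 0.5*(33.9 - 14.9)*18*3600 + 14.9*18*3600 = 1.5811e+06 m^3


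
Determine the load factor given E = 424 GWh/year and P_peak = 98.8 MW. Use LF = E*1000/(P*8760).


LF = 424 * 1000 / (98.8 * 8760) = 0.4899


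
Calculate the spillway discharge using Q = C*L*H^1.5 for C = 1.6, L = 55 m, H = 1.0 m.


Q = 1.6 * 55 * 1.0^1.5 = 88.0000 m^3/s


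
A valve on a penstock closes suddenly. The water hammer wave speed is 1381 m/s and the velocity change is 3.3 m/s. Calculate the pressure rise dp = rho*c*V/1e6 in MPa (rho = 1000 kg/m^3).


dp = 1000 * 1381 * 3.3 / 1e6 = 4.5573 MPa


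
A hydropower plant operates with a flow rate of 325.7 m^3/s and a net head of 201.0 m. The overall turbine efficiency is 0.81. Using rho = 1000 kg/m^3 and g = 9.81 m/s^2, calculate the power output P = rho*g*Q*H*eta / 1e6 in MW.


P = 1000 * 9.81 * 325.7 * 201.0 * 0.81 / 1e6 = 520.1970 MW


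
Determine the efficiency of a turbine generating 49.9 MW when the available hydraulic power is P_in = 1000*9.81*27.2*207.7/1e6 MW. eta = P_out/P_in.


P_in = 1000 * 9.81 * 27.2 * 207.7 / 1e6 = 55.4210 MW
eta = 49.9 / 55.4210 = 0.9004


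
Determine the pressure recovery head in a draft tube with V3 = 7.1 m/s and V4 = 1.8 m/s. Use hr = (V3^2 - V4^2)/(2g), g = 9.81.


hr = (7.1^2 - 1.8^2) / (2*9.81) = 2.4042 m


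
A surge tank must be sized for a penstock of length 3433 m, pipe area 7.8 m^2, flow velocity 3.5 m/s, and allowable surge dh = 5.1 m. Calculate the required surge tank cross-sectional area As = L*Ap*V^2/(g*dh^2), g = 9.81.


As = 3433 * 7.8 * 3.5^2 / (9.81 * 5.1^2) = 1285.5682 m^2


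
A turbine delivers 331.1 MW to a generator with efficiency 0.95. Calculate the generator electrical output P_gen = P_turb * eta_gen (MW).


P_gen = 331.1 * 0.95 = 314.5450 MW


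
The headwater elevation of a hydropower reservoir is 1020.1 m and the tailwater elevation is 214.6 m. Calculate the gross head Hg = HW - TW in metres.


Hg = 1020.1 - 214.6 = 805.5000 m


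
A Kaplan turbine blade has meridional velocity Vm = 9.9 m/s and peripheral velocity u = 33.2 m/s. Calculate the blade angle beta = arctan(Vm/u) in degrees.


beta = arctan(9.9 / 33.2) = 16.6042 degrees


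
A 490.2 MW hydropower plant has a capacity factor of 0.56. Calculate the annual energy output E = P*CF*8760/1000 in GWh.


E = 490.2 * 0.56 * 8760 / 1000 = 2404.7251 GWh


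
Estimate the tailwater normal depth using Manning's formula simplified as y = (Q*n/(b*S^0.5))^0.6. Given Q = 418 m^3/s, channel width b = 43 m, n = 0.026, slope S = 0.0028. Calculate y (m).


y = (418 * 0.026 / (43 * 0.0028^0.5))^0.6 = 2.5554 m


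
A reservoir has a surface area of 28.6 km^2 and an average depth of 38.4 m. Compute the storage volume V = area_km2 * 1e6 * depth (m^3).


V = 28.6 * 1e6 * 38.4 = 1.0982e+09 m^3


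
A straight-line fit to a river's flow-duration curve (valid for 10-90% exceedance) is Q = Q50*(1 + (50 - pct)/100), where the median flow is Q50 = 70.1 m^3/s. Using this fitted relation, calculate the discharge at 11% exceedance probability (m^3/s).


Q = 70.1 * (1 + (50 - 11)/100) = 97.4390 m^3/s


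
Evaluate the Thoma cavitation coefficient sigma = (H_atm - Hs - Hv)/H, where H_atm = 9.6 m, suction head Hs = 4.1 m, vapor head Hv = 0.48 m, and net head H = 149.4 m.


sigma = (9.6 - 4.1 - 0.48) / 149.4 = 0.0336


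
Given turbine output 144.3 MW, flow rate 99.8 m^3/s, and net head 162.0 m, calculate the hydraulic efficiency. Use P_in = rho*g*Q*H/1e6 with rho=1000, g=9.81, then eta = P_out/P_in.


P_in = 1000 * 9.81 * 99.8 * 162.0 / 1e6 = 158.6042 MW
eta = 144.3 / 158.6042 = 0.9098


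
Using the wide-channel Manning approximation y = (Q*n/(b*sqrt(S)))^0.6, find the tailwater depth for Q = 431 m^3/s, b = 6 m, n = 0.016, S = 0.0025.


y = (431 * 0.016 / (6 * 0.0025^0.5))^0.6 = 6.5597 m


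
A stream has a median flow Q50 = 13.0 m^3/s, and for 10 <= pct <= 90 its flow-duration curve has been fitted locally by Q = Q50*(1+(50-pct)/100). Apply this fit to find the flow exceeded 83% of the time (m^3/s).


Q = 13.0 * (1 + (50 - 83)/100) = 8.7100 m^3/s


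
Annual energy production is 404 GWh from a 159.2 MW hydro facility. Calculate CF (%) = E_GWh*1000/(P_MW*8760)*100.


CF = 404 * 1000 / (159.2 * 8760) * 100 = 28.9690 %


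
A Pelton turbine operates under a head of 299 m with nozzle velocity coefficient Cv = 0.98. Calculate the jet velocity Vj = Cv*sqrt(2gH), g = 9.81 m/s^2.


Vj = 0.98 * sqrt(2*9.81*299) = 75.0605 m/s


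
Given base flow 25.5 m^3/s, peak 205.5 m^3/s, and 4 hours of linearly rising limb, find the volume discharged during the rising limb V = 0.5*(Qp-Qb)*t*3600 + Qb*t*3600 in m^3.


V = 0.5*(205.5 - 25.5)*4*3600 + 25.5*4*3600 = 1.6632e+06 m^3


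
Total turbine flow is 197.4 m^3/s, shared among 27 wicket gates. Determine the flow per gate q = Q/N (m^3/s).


q = 197.4 / 27 = 7.3111 m^3/s


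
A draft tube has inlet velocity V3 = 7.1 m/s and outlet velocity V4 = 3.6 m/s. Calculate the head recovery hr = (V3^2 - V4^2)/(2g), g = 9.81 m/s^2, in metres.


hr = (7.1^2 - 3.6^2) / (2*9.81) = 1.9088 m


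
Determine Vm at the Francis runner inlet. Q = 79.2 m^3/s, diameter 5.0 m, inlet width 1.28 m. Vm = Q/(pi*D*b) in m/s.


Vm = 79.2 / (pi * 5.0 * 1.28) = 3.9391 m/s


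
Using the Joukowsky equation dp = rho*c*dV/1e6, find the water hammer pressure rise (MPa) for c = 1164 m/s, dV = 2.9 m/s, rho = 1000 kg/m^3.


dp = 1000 * 1164 * 2.9 / 1e6 = 3.3756 MPa


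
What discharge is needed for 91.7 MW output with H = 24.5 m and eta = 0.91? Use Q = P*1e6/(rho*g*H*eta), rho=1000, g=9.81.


Q = 91.7 * 1e6 / (1000 * 9.81 * 24.5 * 0.91) = 419.2691 m^3/s


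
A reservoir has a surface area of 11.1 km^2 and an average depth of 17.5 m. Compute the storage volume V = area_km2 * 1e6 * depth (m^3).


V = 11.1 * 1e6 * 17.5 = 1.9425e+08 m^3


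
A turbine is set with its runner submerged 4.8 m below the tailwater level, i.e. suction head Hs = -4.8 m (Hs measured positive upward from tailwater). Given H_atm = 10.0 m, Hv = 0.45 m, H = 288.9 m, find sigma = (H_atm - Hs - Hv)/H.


sigma = (10.0 - (-4.8) - 0.45) / 288.9 = 0.0497


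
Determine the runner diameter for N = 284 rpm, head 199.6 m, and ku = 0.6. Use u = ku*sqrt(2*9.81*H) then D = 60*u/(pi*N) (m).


u = 0.6 * sqrt(2*9.81*199.6) = 37.5475 m/s
D = 60 * 37.5475 / (pi * 284) = 2.5250 m


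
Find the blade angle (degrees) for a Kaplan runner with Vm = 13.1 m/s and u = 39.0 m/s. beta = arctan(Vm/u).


beta = arctan(13.1 / 39.0) = 18.5671 degrees


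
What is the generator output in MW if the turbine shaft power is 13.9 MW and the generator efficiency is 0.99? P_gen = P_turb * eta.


P_gen = 13.9 * 0.99 = 13.7610 MW


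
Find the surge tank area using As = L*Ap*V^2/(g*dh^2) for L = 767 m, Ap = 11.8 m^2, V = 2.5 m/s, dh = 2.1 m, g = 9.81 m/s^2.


As = 767 * 11.8 * 2.5^2 / (9.81 * 2.1^2) = 1307.5244 m^2


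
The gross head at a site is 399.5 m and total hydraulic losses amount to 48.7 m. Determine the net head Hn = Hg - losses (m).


Hn = 399.5 - 48.7 = 350.8000 m


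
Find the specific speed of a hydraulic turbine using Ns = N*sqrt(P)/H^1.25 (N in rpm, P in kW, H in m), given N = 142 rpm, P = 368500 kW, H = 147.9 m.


Ns = 142 * 368500^0.5 / 147.9^1.25 = 167.1271


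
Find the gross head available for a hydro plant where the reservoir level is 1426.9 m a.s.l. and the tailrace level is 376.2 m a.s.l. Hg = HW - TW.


Hg = 1426.9 - 376.2 = 1050.7000 m


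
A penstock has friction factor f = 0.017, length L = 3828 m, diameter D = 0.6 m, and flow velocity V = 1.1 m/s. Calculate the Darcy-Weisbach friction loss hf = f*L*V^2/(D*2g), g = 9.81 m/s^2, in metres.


hf = 0.017 * 3828 * 1.1^2 / (0.6 * 2 * 9.81) = 6.6889 m


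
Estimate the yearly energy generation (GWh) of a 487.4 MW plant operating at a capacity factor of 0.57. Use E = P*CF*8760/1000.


E = 487.4 * 0.57 * 8760 / 1000 = 2433.6857 GWh


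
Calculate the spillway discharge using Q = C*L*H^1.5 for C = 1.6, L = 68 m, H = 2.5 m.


Q = 1.6 * 68 * 2.5^1.5 = 430.0698 m^3/s


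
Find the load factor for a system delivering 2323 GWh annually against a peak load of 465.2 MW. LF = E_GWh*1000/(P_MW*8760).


LF = 2323 * 1000 / (465.2 * 8760) = 0.5700


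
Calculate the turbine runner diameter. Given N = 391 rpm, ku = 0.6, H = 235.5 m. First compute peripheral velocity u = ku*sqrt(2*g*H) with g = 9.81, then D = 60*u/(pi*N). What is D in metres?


u = 0.6 * sqrt(2*9.81*235.5) = 40.7846 m/s
D = 60 * 40.7846 / (pi * 391) = 1.9921 m


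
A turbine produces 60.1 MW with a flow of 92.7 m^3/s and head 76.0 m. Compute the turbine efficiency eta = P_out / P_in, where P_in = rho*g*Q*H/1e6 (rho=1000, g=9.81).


P_in = 1000 * 9.81 * 92.7 * 76.0 / 1e6 = 69.1134 MW
eta = 60.1 / 69.1134 = 0.8696


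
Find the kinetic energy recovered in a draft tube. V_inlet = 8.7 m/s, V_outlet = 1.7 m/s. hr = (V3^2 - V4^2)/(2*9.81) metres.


hr = (8.7^2 - 1.7^2) / (2*9.81) = 3.7105 m


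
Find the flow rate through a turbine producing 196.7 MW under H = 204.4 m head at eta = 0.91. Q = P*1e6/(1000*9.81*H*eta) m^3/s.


Q = 196.7 * 1e6 / (1000 * 9.81 * 204.4 * 0.91) = 107.7986 m^3/s


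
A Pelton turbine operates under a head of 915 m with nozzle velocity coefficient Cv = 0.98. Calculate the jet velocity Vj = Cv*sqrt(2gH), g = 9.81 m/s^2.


Vj = 0.98 * sqrt(2*9.81*915) = 131.3065 m/s


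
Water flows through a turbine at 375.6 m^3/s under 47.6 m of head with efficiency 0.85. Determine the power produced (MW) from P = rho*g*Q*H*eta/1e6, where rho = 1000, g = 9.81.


P = 1000 * 9.81 * 375.6 * 47.6 * 0.85 / 1e6 = 149.0804 MW


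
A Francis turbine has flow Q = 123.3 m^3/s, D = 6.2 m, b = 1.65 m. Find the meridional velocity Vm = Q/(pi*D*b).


Vm = 123.3 / (pi * 6.2 * 1.65) = 3.8365 m/s


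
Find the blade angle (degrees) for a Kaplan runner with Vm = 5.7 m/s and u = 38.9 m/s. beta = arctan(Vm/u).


beta = arctan(5.7 / 38.9) = 8.3362 degrees


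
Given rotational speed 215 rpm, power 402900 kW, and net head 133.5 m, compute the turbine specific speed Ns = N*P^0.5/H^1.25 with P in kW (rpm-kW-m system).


Ns = 215 * 402900^0.5 / 133.5^1.25 = 300.7361


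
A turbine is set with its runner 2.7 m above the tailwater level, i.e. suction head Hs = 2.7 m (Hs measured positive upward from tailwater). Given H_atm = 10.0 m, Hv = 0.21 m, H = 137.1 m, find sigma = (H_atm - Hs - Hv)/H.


sigma = (10.0 - 2.7 - 0.21) / 137.1 = 0.0517


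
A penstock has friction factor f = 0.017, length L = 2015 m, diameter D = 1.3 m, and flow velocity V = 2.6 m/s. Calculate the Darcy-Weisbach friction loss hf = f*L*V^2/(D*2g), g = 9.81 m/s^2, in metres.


hf = 0.017 * 2015 * 2.6^2 / (1.3 * 2 * 9.81) = 9.0788 m


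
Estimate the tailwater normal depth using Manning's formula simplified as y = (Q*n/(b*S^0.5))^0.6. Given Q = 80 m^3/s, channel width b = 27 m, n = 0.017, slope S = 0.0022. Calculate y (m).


y = (80 * 0.017 / (27 * 0.0022^0.5))^0.6 = 1.0437 m


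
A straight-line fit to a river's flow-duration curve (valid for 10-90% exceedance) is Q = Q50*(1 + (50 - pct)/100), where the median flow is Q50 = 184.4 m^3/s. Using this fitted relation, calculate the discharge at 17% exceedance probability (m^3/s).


Q = 184.4 * (1 + (50 - 17)/100) = 245.2520 m^3/s


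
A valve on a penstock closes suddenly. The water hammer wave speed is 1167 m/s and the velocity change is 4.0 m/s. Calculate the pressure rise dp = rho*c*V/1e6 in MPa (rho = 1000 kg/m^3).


dp = 1000 * 1167 * 4.0 / 1e6 = 4.6680 MPa


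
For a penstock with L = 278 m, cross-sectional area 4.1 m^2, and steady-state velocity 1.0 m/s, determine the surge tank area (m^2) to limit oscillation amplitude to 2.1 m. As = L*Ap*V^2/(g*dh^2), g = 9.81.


As = 278 * 4.1 * 1.0^2 / (9.81 * 2.1^2) = 26.3464 m^2


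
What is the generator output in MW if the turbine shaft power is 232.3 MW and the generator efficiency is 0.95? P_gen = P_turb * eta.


P_gen = 232.3 * 0.95 = 220.6850 MW


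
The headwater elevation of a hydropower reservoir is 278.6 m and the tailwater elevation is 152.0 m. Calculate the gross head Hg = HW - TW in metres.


Hg = 278.6 - 152.0 = 126.6000 m


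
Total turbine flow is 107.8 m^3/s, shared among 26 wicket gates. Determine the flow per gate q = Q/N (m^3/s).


q = 107.8 / 26 = 4.1462 m^3/s


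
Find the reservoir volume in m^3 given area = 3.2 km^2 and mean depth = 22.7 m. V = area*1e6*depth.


V = 3.2 * 1e6 * 22.7 = 7.2640e+07 m^3


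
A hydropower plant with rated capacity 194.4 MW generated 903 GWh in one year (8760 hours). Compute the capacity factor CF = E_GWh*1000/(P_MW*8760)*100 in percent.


CF = 903 * 1000 / (194.4 * 8760) * 100 = 53.0258 %


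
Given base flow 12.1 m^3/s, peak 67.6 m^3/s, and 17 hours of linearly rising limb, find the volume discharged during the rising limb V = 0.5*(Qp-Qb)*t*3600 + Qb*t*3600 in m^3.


V = 0.5*(67.6 - 12.1)*17*3600 + 12.1*17*3600 = 2.4388e+06 m^3


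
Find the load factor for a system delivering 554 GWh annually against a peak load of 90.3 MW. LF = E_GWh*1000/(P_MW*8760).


LF = 554 * 1000 / (90.3 * 8760) = 0.7004


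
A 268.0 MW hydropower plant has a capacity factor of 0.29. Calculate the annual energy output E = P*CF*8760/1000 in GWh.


E = 268.0 * 0.29 * 8760 / 1000 = 680.8272 GWh


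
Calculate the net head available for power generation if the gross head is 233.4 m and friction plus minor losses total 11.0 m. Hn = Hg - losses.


Hn = 233.4 - 11.0 = 222.4000 m


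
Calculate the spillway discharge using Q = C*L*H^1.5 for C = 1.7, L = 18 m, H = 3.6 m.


Q = 1.7 * 18 * 3.6^1.5 = 209.0139 m^3/s


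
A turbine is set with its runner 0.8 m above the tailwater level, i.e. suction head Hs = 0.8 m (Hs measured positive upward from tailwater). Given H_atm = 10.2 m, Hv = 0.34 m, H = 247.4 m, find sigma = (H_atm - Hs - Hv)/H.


sigma = (10.2 - 0.8 - 0.34) / 247.4 = 0.0366


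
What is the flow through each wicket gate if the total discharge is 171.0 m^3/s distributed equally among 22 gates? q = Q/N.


q = 171.0 / 22 = 7.7727 m^3/s


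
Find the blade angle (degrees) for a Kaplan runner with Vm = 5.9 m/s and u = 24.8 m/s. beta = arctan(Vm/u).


beta = arctan(5.9 / 24.8) = 13.3821 degrees


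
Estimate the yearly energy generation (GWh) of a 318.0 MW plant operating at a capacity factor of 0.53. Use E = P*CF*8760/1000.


E = 318.0 * 0.53 * 8760 / 1000 = 1476.4104 GWh


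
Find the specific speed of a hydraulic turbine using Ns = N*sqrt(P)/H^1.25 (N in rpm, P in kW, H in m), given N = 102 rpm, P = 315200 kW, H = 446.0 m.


Ns = 102 * 315200^0.5 / 446.0^1.25 = 27.9399


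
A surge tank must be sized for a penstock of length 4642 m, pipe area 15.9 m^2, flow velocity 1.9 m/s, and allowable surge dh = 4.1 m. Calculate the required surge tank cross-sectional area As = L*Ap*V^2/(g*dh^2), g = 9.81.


As = 4642 * 15.9 * 1.9^2 / (9.81 * 4.1^2) = 1615.7447 m^2


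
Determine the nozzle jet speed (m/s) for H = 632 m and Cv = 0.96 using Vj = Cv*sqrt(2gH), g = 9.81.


Vj = 0.96 * sqrt(2*9.81*632) = 106.9004 m/s


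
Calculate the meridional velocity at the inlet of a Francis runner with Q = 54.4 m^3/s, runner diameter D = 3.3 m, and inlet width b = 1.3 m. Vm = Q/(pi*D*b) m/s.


Vm = 54.4 / (pi * 3.3 * 1.3) = 4.0364 m/s


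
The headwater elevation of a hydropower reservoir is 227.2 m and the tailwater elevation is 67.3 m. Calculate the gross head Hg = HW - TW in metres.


Hg = 227.2 - 67.3 = 159.9000 m


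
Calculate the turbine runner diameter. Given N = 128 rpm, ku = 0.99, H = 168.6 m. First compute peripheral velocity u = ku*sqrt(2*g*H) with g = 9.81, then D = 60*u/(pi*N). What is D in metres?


u = 0.99 * sqrt(2*9.81*168.6) = 56.9395 m/s
D = 60 * 56.9395 / (pi * 128) = 8.4958 m


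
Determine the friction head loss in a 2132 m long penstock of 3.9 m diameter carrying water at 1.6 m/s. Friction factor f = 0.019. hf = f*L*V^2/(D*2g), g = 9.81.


hf = 0.019 * 2132 * 1.6^2 / (3.9 * 2 * 9.81) = 1.3552 m


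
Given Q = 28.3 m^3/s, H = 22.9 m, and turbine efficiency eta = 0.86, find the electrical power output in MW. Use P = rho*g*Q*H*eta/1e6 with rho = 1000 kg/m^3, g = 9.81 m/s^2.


P = 1000 * 9.81 * 28.3 * 22.9 * 0.86 / 1e6 = 5.4675 MW


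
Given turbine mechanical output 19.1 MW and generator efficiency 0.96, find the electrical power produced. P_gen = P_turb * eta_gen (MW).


P_gen = 19.1 * 0.96 = 18.3360 MW


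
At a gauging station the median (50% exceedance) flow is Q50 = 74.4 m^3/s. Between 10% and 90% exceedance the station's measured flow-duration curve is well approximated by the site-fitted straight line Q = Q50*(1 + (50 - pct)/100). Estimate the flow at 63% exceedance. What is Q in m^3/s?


Q = 74.4 * (1 + (50 - 63)/100) = 64.7280 m^3/s


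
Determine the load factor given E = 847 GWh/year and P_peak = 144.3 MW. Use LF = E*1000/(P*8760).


LF = 847 * 1000 / (144.3 * 8760) = 0.6701


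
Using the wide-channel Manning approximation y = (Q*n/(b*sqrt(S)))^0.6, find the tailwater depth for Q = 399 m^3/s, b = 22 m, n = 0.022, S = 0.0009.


y = (399 * 0.022 / (22 * 0.0009^0.5))^0.6 = 4.7240 m


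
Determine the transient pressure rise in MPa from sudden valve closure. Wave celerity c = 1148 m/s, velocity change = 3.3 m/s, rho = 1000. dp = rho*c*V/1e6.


dp = 1000 * 1148 * 3.3 / 1e6 = 3.7884 MPa


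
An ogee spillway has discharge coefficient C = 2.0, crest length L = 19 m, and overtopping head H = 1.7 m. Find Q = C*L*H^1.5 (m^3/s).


Q = 2.0 * 19 * 1.7^1.5 = 84.2281 m^3/s


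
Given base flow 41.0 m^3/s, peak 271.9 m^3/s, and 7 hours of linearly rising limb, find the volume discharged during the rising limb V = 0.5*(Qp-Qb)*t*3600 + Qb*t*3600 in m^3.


V = 0.5*(271.9 - 41.0)*7*3600 + 41.0*7*3600 = 3.9425e+06 m^3


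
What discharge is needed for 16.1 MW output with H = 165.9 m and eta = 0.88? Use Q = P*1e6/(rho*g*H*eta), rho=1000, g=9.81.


Q = 16.1 * 1e6 / (1000 * 9.81 * 165.9 * 0.88) = 11.2416 m^3/s


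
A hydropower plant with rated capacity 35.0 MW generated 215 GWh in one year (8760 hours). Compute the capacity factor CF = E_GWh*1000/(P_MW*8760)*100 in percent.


CF = 215 * 1000 / (35.0 * 8760) * 100 = 70.1239 %


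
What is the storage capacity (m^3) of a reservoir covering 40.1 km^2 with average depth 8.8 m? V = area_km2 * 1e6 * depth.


V = 40.1 * 1e6 * 8.8 = 3.5288e+08 m^3


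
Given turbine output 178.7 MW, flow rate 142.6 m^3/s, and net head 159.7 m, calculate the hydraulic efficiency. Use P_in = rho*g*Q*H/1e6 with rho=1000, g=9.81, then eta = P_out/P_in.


P_in = 1000 * 9.81 * 142.6 * 159.7 / 1e6 = 223.4053 MW
eta = 178.7 / 223.4053 = 0.7999


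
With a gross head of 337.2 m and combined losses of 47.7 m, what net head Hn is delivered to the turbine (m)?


Hn = 337.2 - 47.7 = 289.5000 m


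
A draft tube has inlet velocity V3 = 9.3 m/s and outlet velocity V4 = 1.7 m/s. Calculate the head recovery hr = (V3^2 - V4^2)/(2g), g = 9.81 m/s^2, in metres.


hr = (9.3^2 - 1.7^2) / (2*9.81) = 4.2610 m


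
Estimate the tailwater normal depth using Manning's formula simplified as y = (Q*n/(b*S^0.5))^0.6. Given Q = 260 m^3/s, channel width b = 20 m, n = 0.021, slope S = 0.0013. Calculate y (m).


y = (260 * 0.021 / (20 * 0.0013^0.5))^0.6 = 3.3691 m


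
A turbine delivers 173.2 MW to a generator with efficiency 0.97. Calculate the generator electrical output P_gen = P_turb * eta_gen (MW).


P_gen = 173.2 * 0.97 = 168.0040 MW


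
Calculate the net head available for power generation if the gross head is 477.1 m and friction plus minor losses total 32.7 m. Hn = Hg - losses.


Hn = 477.1 - 32.7 = 444.4000 m


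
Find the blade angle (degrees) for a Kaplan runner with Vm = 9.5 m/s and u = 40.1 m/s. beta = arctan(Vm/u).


beta = arctan(9.5 / 40.1) = 13.3281 degrees


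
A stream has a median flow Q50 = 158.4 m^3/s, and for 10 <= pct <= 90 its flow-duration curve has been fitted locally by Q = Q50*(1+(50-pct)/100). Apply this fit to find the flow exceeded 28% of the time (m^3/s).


Q = 158.4 * (1 + (50 - 28)/100) = 193.2480 m^3/s


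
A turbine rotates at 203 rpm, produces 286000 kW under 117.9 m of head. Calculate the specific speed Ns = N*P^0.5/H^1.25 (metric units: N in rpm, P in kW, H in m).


Ns = 203 * 286000^0.5 / 117.9^1.25 = 279.4389


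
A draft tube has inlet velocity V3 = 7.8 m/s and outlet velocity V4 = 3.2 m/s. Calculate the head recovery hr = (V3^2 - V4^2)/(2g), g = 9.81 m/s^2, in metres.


hr = (7.8^2 - 3.2^2) / (2*9.81) = 2.5790 m


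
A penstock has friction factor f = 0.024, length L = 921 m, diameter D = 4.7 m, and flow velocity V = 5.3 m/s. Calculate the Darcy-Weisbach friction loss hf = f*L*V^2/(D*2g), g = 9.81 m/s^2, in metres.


hf = 0.024 * 921 * 5.3^2 / (4.7 * 2 * 9.81) = 6.7333 m


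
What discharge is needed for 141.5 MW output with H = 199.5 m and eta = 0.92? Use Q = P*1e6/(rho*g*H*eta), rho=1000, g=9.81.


Q = 141.5 * 1e6 / (1000 * 9.81 * 199.5 * 0.92) = 78.5881 m^3/s


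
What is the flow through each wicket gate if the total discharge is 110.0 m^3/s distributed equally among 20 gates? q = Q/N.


q = 110.0 / 20 = 5.5000 m^3/s


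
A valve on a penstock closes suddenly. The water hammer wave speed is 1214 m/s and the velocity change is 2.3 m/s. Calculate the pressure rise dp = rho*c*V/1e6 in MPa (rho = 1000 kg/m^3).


dp = 1000 * 1214 * 2.3 / 1e6 = 2.7922 MPa


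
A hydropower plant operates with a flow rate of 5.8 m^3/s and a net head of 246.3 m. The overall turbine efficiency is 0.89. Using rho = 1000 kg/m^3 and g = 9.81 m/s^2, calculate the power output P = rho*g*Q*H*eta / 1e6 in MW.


P = 1000 * 9.81 * 5.8 * 246.3 * 0.89 / 1e6 = 12.4724 MW


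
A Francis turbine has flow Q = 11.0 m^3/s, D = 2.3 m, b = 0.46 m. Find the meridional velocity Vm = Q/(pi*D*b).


Vm = 11.0 / (pi * 2.3 * 0.46) = 3.3095 m/s


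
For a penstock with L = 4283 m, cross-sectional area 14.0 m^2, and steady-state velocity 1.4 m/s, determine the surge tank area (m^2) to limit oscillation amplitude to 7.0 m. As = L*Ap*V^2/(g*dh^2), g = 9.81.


As = 4283 * 14.0 * 1.4^2 / (9.81 * 7.0^2) = 244.4934 m^2


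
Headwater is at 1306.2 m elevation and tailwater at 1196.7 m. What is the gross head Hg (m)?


Hg = 1306.2 - 1196.7 = 109.5000 m


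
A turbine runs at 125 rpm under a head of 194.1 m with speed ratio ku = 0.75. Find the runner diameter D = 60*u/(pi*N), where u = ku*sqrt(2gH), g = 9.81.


u = 0.75 * sqrt(2*9.81*194.1) = 46.2832 m/s
D = 60 * 46.2832 / (pi * 125) = 7.0716 m


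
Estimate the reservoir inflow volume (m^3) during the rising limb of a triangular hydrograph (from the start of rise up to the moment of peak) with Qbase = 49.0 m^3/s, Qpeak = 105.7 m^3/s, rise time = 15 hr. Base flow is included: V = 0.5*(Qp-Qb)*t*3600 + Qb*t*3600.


V = 0.5*(105.7 - 49.0)*15*3600 + 49.0*15*3600 = 4.1769e+06 m^3


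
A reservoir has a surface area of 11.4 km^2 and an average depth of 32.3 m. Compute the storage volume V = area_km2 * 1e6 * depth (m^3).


V = 11.4 * 1e6 * 32.3 = 3.6822e+08 m^3


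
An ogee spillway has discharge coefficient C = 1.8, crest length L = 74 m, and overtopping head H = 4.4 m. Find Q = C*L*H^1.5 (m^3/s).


Q = 1.8 * 74 * 4.4^1.5 = 1229.3718 m^3/s


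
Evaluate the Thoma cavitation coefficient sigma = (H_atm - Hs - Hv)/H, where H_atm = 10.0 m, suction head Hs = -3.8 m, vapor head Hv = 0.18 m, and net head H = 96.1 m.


sigma = (10.0 - (-3.8) - 0.18) / 96.1 = 0.1417


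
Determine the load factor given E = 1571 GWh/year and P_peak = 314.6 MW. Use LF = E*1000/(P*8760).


LF = 1571 * 1000 / (314.6 * 8760) = 0.5701


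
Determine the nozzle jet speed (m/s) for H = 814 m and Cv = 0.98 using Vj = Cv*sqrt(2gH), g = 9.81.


Vj = 0.98 * sqrt(2*9.81*814) = 123.8477 m/s


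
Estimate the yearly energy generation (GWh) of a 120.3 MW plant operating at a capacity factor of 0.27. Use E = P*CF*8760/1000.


E = 120.3 * 0.27 * 8760 / 1000 = 284.5336 GWh


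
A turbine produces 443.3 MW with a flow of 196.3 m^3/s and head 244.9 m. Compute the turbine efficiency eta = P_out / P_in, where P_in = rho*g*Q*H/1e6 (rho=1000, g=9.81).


P_in = 1000 * 9.81 * 196.3 * 244.9 / 1e6 = 471.6047 MW
eta = 443.3 / 471.6047 = 0.9400


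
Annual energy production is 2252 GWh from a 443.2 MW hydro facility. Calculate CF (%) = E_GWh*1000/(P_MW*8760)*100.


CF = 2252 * 1000 / (443.2 * 8760) * 100 = 58.0049 %


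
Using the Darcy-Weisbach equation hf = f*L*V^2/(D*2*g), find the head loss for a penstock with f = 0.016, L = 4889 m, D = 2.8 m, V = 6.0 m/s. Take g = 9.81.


hf = 0.016 * 4889 * 6.0^2 / (2.8 * 2 * 9.81) = 51.2608 m


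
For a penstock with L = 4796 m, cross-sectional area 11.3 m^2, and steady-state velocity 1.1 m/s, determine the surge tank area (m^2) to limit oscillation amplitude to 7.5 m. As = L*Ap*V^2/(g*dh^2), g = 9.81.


As = 4796 * 11.3 * 1.1^2 / (9.81 * 7.5^2) = 118.8369 m^2


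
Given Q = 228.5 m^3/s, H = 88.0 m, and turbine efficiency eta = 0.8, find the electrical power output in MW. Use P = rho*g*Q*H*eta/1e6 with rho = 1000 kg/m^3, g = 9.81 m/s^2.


P = 1000 * 9.81 * 228.5 * 88.0 * 0.8 / 1e6 = 157.8076 MW


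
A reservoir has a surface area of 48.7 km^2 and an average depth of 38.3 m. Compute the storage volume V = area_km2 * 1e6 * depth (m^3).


V = 48.7 * 1e6 * 38.3 = 1.8652e+09 m^3


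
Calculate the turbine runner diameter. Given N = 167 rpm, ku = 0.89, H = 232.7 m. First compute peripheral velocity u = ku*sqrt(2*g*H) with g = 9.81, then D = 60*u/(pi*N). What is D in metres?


u = 0.89 * sqrt(2*9.81*232.7) = 60.1364 m/s
D = 60 * 60.1364 / (pi * 167) = 6.8774 m


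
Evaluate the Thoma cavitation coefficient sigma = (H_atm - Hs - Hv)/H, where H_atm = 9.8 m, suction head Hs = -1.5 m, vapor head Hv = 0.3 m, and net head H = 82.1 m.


sigma = (9.8 - (-1.5) - 0.3) / 82.1 = 0.1340


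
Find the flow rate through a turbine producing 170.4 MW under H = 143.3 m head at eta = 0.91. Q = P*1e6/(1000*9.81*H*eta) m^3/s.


Q = 170.4 * 1e6 / (1000 * 9.81 * 143.3 * 0.91) = 133.2027 m^3/s


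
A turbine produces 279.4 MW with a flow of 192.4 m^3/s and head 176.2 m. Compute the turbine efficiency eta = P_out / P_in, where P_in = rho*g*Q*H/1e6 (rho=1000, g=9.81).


P_in = 1000 * 9.81 * 192.4 * 176.2 / 1e6 = 332.5676 MW
eta = 279.4 / 332.5676 = 0.8401


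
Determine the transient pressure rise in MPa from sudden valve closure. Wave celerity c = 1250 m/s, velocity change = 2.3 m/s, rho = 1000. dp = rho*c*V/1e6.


dp = 1000 * 1250 * 2.3 / 1e6 = 2.8750 MPa


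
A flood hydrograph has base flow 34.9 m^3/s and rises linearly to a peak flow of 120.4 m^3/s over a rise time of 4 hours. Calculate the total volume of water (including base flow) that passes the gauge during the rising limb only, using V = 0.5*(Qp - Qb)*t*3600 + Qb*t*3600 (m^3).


V = 0.5*(120.4 - 34.9)*4*3600 + 34.9*4*3600 = 1.1182e+06 m^3


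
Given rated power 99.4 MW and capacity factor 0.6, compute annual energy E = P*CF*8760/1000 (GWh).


E = 99.4 * 0.6 * 8760 / 1000 = 522.4464 GWh


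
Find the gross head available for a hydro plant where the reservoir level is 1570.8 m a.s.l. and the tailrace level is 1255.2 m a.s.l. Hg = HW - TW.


Hg = 1570.8 - 1255.2 = 315.6000 m


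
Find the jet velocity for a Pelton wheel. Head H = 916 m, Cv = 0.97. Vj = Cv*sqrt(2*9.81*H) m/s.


Vj = 0.97 * sqrt(2*9.81*916) = 130.0376 m/s


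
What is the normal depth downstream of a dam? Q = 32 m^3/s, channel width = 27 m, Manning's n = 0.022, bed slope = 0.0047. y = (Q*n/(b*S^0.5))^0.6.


y = (32 * 0.022 / (27 * 0.0047^0.5))^0.6 = 0.5599 m


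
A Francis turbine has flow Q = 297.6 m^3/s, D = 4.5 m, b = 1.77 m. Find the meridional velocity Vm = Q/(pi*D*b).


Vm = 297.6 / (pi * 4.5 * 1.77) = 11.8932 m/s
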